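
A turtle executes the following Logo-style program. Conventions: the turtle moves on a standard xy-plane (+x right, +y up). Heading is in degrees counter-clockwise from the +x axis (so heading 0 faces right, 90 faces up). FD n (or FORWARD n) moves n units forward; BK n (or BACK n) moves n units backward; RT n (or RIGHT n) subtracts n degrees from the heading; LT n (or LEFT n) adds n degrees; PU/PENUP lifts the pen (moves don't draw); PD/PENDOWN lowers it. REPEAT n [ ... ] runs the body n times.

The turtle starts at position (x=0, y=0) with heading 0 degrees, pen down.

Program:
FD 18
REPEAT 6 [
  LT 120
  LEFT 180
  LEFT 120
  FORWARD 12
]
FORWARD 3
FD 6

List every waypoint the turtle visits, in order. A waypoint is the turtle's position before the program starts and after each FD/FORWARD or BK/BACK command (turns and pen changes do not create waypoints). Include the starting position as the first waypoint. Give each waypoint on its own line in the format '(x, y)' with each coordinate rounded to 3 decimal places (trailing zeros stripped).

Executing turtle program step by step:
Start: pos=(0,0), heading=0, pen down
FD 18: (0,0) -> (18,0) [heading=0, draw]
REPEAT 6 [
  -- iteration 1/6 --
  LT 120: heading 0 -> 120
  LT 180: heading 120 -> 300
  LT 120: heading 300 -> 60
  FD 12: (18,0) -> (24,10.392) [heading=60, draw]
  -- iteration 2/6 --
  LT 120: heading 60 -> 180
  LT 180: heading 180 -> 0
  LT 120: heading 0 -> 120
  FD 12: (24,10.392) -> (18,20.785) [heading=120, draw]
  -- iteration 3/6 --
  LT 120: heading 120 -> 240
  LT 180: heading 240 -> 60
  LT 120: heading 60 -> 180
  FD 12: (18,20.785) -> (6,20.785) [heading=180, draw]
  -- iteration 4/6 --
  LT 120: heading 180 -> 300
  LT 180: heading 300 -> 120
  LT 120: heading 120 -> 240
  FD 12: (6,20.785) -> (0,10.392) [heading=240, draw]
  -- iteration 5/6 --
  LT 120: heading 240 -> 0
  LT 180: heading 0 -> 180
  LT 120: heading 180 -> 300
  FD 12: (0,10.392) -> (6,0) [heading=300, draw]
  -- iteration 6/6 --
  LT 120: heading 300 -> 60
  LT 180: heading 60 -> 240
  LT 120: heading 240 -> 0
  FD 12: (6,0) -> (18,0) [heading=0, draw]
]
FD 3: (18,0) -> (21,0) [heading=0, draw]
FD 6: (21,0) -> (27,0) [heading=0, draw]
Final: pos=(27,0), heading=0, 9 segment(s) drawn
Waypoints (10 total):
(0, 0)
(18, 0)
(24, 10.392)
(18, 20.785)
(6, 20.785)
(0, 10.392)
(6, 0)
(18, 0)
(21, 0)
(27, 0)

Answer: (0, 0)
(18, 0)
(24, 10.392)
(18, 20.785)
(6, 20.785)
(0, 10.392)
(6, 0)
(18, 0)
(21, 0)
(27, 0)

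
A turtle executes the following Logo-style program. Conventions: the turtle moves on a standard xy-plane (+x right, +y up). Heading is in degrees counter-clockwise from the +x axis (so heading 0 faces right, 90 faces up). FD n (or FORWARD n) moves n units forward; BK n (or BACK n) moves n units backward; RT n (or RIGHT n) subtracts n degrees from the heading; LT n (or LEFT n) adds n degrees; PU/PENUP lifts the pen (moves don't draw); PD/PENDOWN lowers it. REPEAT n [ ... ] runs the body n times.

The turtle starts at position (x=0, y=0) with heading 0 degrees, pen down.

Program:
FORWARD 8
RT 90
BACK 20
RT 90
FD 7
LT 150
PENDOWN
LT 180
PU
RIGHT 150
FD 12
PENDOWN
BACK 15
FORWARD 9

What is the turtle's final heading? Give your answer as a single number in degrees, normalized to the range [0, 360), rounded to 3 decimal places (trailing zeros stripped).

Executing turtle program step by step:
Start: pos=(0,0), heading=0, pen down
FD 8: (0,0) -> (8,0) [heading=0, draw]
RT 90: heading 0 -> 270
BK 20: (8,0) -> (8,20) [heading=270, draw]
RT 90: heading 270 -> 180
FD 7: (8,20) -> (1,20) [heading=180, draw]
LT 150: heading 180 -> 330
PD: pen down
LT 180: heading 330 -> 150
PU: pen up
RT 150: heading 150 -> 0
FD 12: (1,20) -> (13,20) [heading=0, move]
PD: pen down
BK 15: (13,20) -> (-2,20) [heading=0, draw]
FD 9: (-2,20) -> (7,20) [heading=0, draw]
Final: pos=(7,20), heading=0, 5 segment(s) drawn

Answer: 0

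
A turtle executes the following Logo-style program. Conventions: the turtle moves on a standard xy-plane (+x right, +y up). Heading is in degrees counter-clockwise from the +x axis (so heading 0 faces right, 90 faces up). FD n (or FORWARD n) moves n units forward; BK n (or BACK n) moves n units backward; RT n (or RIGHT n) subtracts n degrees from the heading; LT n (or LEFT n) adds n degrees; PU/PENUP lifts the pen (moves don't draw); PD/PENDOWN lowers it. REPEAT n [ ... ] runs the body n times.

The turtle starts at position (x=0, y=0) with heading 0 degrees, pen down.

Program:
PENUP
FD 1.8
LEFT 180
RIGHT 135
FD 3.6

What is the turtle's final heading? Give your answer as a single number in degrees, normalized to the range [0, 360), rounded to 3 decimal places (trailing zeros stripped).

Answer: 45

Derivation:
Executing turtle program step by step:
Start: pos=(0,0), heading=0, pen down
PU: pen up
FD 1.8: (0,0) -> (1.8,0) [heading=0, move]
LT 180: heading 0 -> 180
RT 135: heading 180 -> 45
FD 3.6: (1.8,0) -> (4.346,2.546) [heading=45, move]
Final: pos=(4.346,2.546), heading=45, 0 segment(s) drawn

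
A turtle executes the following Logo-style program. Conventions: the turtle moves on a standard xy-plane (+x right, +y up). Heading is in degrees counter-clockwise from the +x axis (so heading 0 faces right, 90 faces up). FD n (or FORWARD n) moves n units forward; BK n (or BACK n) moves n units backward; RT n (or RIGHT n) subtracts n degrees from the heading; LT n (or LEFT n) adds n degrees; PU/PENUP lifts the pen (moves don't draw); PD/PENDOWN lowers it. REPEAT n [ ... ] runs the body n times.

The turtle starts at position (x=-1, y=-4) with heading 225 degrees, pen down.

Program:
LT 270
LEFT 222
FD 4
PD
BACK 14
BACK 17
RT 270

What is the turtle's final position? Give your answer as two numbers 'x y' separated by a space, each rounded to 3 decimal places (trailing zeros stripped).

Answer: -27.963 -2.587

Derivation:
Executing turtle program step by step:
Start: pos=(-1,-4), heading=225, pen down
LT 270: heading 225 -> 135
LT 222: heading 135 -> 357
FD 4: (-1,-4) -> (2.995,-4.209) [heading=357, draw]
PD: pen down
BK 14: (2.995,-4.209) -> (-10.986,-3.477) [heading=357, draw]
BK 17: (-10.986,-3.477) -> (-27.963,-2.587) [heading=357, draw]
RT 270: heading 357 -> 87
Final: pos=(-27.963,-2.587), heading=87, 3 segment(s) drawn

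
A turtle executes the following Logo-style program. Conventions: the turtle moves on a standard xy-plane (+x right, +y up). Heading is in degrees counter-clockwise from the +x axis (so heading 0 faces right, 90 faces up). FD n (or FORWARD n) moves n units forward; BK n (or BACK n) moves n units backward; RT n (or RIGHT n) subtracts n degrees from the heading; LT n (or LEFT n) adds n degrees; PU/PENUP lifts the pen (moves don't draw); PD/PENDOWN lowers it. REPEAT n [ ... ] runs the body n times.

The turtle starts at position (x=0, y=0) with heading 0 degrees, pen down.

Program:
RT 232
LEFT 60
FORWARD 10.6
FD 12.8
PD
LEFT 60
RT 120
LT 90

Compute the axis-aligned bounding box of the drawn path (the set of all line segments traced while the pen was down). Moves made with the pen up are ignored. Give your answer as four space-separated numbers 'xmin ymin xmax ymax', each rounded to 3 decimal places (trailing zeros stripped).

Executing turtle program step by step:
Start: pos=(0,0), heading=0, pen down
RT 232: heading 0 -> 128
LT 60: heading 128 -> 188
FD 10.6: (0,0) -> (-10.497,-1.475) [heading=188, draw]
FD 12.8: (-10.497,-1.475) -> (-23.172,-3.257) [heading=188, draw]
PD: pen down
LT 60: heading 188 -> 248
RT 120: heading 248 -> 128
LT 90: heading 128 -> 218
Final: pos=(-23.172,-3.257), heading=218, 2 segment(s) drawn

Segment endpoints: x in {-23.172, -10.497, 0}, y in {-3.257, -1.475, 0}
xmin=-23.172, ymin=-3.257, xmax=0, ymax=0

Answer: -23.172 -3.257 0 0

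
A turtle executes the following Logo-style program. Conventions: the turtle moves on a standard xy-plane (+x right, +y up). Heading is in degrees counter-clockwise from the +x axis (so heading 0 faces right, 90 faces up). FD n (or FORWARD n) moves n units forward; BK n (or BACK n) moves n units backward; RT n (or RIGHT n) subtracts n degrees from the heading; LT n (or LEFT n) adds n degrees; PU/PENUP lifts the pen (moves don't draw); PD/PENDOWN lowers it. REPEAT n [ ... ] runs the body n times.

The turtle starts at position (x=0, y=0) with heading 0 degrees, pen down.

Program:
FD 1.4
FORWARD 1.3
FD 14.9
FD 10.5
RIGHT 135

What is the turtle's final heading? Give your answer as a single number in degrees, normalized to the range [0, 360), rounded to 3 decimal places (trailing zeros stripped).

Answer: 225

Derivation:
Executing turtle program step by step:
Start: pos=(0,0), heading=0, pen down
FD 1.4: (0,0) -> (1.4,0) [heading=0, draw]
FD 1.3: (1.4,0) -> (2.7,0) [heading=0, draw]
FD 14.9: (2.7,0) -> (17.6,0) [heading=0, draw]
FD 10.5: (17.6,0) -> (28.1,0) [heading=0, draw]
RT 135: heading 0 -> 225
Final: pos=(28.1,0), heading=225, 4 segment(s) drawn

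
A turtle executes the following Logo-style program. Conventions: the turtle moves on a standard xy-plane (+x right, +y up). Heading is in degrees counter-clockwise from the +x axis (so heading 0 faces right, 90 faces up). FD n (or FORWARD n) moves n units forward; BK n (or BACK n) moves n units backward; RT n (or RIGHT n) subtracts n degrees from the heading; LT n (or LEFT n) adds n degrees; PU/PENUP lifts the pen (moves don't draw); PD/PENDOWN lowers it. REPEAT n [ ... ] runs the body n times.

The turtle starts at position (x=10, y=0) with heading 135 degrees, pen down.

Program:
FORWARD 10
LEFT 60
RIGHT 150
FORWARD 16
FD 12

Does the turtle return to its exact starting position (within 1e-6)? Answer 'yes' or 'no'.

Answer: no

Derivation:
Executing turtle program step by step:
Start: pos=(10,0), heading=135, pen down
FD 10: (10,0) -> (2.929,7.071) [heading=135, draw]
LT 60: heading 135 -> 195
RT 150: heading 195 -> 45
FD 16: (2.929,7.071) -> (14.243,18.385) [heading=45, draw]
FD 12: (14.243,18.385) -> (22.728,26.87) [heading=45, draw]
Final: pos=(22.728,26.87), heading=45, 3 segment(s) drawn

Start position: (10, 0)
Final position: (22.728, 26.87)
Distance = 29.732; >= 1e-6 -> NOT closed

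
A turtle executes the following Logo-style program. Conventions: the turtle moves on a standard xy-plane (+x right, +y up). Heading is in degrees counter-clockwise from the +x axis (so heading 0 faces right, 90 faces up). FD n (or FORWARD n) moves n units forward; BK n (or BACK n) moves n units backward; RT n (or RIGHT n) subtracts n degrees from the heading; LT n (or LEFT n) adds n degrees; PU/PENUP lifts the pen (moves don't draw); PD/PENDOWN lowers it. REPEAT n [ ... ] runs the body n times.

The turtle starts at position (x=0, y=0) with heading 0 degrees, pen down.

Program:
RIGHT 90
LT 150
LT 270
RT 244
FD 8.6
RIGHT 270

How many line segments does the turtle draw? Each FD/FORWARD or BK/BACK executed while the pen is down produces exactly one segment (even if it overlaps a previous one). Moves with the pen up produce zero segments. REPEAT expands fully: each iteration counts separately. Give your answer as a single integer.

Answer: 1

Derivation:
Executing turtle program step by step:
Start: pos=(0,0), heading=0, pen down
RT 90: heading 0 -> 270
LT 150: heading 270 -> 60
LT 270: heading 60 -> 330
RT 244: heading 330 -> 86
FD 8.6: (0,0) -> (0.6,8.579) [heading=86, draw]
RT 270: heading 86 -> 176
Final: pos=(0.6,8.579), heading=176, 1 segment(s) drawn
Segments drawn: 1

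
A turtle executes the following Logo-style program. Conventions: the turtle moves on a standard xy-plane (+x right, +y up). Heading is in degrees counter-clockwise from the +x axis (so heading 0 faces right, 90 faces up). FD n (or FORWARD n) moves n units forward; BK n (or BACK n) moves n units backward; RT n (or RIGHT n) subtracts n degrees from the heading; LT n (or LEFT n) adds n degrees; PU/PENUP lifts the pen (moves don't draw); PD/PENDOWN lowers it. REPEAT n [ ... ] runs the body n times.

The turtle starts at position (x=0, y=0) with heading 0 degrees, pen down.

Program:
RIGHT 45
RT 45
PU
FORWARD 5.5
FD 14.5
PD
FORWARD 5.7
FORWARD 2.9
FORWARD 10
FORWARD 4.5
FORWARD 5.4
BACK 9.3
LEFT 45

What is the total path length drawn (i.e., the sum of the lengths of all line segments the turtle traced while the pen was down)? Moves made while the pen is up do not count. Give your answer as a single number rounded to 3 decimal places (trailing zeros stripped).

Executing turtle program step by step:
Start: pos=(0,0), heading=0, pen down
RT 45: heading 0 -> 315
RT 45: heading 315 -> 270
PU: pen up
FD 5.5: (0,0) -> (0,-5.5) [heading=270, move]
FD 14.5: (0,-5.5) -> (0,-20) [heading=270, move]
PD: pen down
FD 5.7: (0,-20) -> (0,-25.7) [heading=270, draw]
FD 2.9: (0,-25.7) -> (0,-28.6) [heading=270, draw]
FD 10: (0,-28.6) -> (0,-38.6) [heading=270, draw]
FD 4.5: (0,-38.6) -> (0,-43.1) [heading=270, draw]
FD 5.4: (0,-43.1) -> (0,-48.5) [heading=270, draw]
BK 9.3: (0,-48.5) -> (0,-39.2) [heading=270, draw]
LT 45: heading 270 -> 315
Final: pos=(0,-39.2), heading=315, 6 segment(s) drawn

Segment lengths:
  seg 1: (0,-20) -> (0,-25.7), length = 5.7
  seg 2: (0,-25.7) -> (0,-28.6), length = 2.9
  seg 3: (0,-28.6) -> (0,-38.6), length = 10
  seg 4: (0,-38.6) -> (0,-43.1), length = 4.5
  seg 5: (0,-43.1) -> (0,-48.5), length = 5.4
  seg 6: (0,-48.5) -> (0,-39.2), length = 9.3
Total = 37.8

Answer: 37.8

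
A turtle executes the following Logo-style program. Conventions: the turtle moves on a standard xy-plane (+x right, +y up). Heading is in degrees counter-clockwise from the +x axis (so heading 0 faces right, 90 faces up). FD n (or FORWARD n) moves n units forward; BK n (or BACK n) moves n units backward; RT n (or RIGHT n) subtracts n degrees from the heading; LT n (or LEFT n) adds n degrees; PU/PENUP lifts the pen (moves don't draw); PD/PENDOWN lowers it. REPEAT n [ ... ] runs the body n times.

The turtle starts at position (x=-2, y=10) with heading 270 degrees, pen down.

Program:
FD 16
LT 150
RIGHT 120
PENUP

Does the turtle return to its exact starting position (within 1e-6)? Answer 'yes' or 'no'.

Executing turtle program step by step:
Start: pos=(-2,10), heading=270, pen down
FD 16: (-2,10) -> (-2,-6) [heading=270, draw]
LT 150: heading 270 -> 60
RT 120: heading 60 -> 300
PU: pen up
Final: pos=(-2,-6), heading=300, 1 segment(s) drawn

Start position: (-2, 10)
Final position: (-2, -6)
Distance = 16; >= 1e-6 -> NOT closed

Answer: no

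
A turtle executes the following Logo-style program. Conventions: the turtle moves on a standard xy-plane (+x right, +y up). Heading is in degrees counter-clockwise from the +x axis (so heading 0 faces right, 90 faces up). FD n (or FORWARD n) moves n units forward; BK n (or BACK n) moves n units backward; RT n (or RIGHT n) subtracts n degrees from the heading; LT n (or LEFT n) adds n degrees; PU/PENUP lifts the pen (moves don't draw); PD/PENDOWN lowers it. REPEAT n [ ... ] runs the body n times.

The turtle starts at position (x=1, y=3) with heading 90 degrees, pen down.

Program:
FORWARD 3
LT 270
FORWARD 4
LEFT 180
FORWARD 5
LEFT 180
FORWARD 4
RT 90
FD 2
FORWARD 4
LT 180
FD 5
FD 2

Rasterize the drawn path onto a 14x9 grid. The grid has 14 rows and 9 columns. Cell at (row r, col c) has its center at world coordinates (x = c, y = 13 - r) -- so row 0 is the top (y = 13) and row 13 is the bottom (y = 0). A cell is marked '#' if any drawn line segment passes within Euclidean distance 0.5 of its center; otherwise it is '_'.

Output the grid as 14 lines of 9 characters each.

Answer: _________
_________
_________
_________
_________
_________
____#____
######___
_#__#____
_#__#____
_#__#____
____#____
____#____
____#____

Derivation:
Segment 0: (1,3) -> (1,6)
Segment 1: (1,6) -> (5,6)
Segment 2: (5,6) -> (0,6)
Segment 3: (0,6) -> (4,6)
Segment 4: (4,6) -> (4,4)
Segment 5: (4,4) -> (4,-0)
Segment 6: (4,-0) -> (4,5)
Segment 7: (4,5) -> (4,7)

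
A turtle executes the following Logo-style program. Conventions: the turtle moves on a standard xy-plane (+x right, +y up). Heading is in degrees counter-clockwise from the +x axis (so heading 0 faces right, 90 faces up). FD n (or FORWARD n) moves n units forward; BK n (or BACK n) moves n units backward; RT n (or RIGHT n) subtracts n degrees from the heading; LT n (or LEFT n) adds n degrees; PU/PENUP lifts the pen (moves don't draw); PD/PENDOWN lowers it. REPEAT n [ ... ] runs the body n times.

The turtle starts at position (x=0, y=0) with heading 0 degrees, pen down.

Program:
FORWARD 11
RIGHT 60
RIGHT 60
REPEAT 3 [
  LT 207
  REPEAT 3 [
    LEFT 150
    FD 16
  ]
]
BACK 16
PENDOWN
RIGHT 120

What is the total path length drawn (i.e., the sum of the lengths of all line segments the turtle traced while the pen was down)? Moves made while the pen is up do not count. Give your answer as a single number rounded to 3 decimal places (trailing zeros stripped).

Answer: 171

Derivation:
Executing turtle program step by step:
Start: pos=(0,0), heading=0, pen down
FD 11: (0,0) -> (11,0) [heading=0, draw]
RT 60: heading 0 -> 300
RT 60: heading 300 -> 240
REPEAT 3 [
  -- iteration 1/3 --
  LT 207: heading 240 -> 87
  REPEAT 3 [
    -- iteration 1/3 --
    LT 150: heading 87 -> 237
    FD 16: (11,0) -> (2.286,-13.419) [heading=237, draw]
    -- iteration 2/3 --
    LT 150: heading 237 -> 27
    FD 16: (2.286,-13.419) -> (16.542,-6.155) [heading=27, draw]
    -- iteration 3/3 --
    LT 150: heading 27 -> 177
    FD 16: (16.542,-6.155) -> (0.564,-5.318) [heading=177, draw]
  ]
  -- iteration 2/3 --
  LT 207: heading 177 -> 24
  REPEAT 3 [
    -- iteration 1/3 --
    LT 150: heading 24 -> 174
    FD 16: (0.564,-5.318) -> (-15.349,-3.645) [heading=174, draw]
    -- iteration 2/3 --
    LT 150: heading 174 -> 324
    FD 16: (-15.349,-3.645) -> (-2.404,-13.05) [heading=324, draw]
    -- iteration 3/3 --
    LT 150: heading 324 -> 114
    FD 16: (-2.404,-13.05) -> (-8.912,1.567) [heading=114, draw]
  ]
  -- iteration 3/3 --
  LT 207: heading 114 -> 321
  REPEAT 3 [
    -- iteration 1/3 --
    LT 150: heading 321 -> 111
    FD 16: (-8.912,1.567) -> (-14.646,16.504) [heading=111, draw]
    -- iteration 2/3 --
    LT 150: heading 111 -> 261
    FD 16: (-14.646,16.504) -> (-17.149,0.701) [heading=261, draw]
    -- iteration 3/3 --
    LT 150: heading 261 -> 51
    FD 16: (-17.149,0.701) -> (-7.08,13.136) [heading=51, draw]
  ]
]
BK 16: (-7.08,13.136) -> (-17.149,0.701) [heading=51, draw]
PD: pen down
RT 120: heading 51 -> 291
Final: pos=(-17.149,0.701), heading=291, 11 segment(s) drawn

Segment lengths:
  seg 1: (0,0) -> (11,0), length = 11
  seg 2: (11,0) -> (2.286,-13.419), length = 16
  seg 3: (2.286,-13.419) -> (16.542,-6.155), length = 16
  seg 4: (16.542,-6.155) -> (0.564,-5.318), length = 16
  seg 5: (0.564,-5.318) -> (-15.349,-3.645), length = 16
  seg 6: (-15.349,-3.645) -> (-2.404,-13.05), length = 16
  seg 7: (-2.404,-13.05) -> (-8.912,1.567), length = 16
  seg 8: (-8.912,1.567) -> (-14.646,16.504), length = 16
  seg 9: (-14.646,16.504) -> (-17.149,0.701), length = 16
  seg 10: (-17.149,0.701) -> (-7.08,13.136), length = 16
  seg 11: (-7.08,13.136) -> (-17.149,0.701), length = 16
Total = 171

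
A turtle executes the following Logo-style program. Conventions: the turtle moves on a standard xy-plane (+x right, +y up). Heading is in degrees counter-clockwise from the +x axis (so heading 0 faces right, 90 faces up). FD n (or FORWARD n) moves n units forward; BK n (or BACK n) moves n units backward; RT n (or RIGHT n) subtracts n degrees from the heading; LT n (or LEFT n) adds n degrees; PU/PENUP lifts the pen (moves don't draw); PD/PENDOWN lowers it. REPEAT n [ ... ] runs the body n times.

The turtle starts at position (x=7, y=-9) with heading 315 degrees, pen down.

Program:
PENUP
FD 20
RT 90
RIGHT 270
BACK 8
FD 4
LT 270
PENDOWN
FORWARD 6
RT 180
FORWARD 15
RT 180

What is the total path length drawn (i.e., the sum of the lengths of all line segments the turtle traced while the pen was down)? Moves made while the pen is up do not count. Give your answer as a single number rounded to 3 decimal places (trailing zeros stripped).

Answer: 21

Derivation:
Executing turtle program step by step:
Start: pos=(7,-9), heading=315, pen down
PU: pen up
FD 20: (7,-9) -> (21.142,-23.142) [heading=315, move]
RT 90: heading 315 -> 225
RT 270: heading 225 -> 315
BK 8: (21.142,-23.142) -> (15.485,-17.485) [heading=315, move]
FD 4: (15.485,-17.485) -> (18.314,-20.314) [heading=315, move]
LT 270: heading 315 -> 225
PD: pen down
FD 6: (18.314,-20.314) -> (14.071,-24.556) [heading=225, draw]
RT 180: heading 225 -> 45
FD 15: (14.071,-24.556) -> (24.678,-13.95) [heading=45, draw]
RT 180: heading 45 -> 225
Final: pos=(24.678,-13.95), heading=225, 2 segment(s) drawn

Segment lengths:
  seg 1: (18.314,-20.314) -> (14.071,-24.556), length = 6
  seg 2: (14.071,-24.556) -> (24.678,-13.95), length = 15
Total = 21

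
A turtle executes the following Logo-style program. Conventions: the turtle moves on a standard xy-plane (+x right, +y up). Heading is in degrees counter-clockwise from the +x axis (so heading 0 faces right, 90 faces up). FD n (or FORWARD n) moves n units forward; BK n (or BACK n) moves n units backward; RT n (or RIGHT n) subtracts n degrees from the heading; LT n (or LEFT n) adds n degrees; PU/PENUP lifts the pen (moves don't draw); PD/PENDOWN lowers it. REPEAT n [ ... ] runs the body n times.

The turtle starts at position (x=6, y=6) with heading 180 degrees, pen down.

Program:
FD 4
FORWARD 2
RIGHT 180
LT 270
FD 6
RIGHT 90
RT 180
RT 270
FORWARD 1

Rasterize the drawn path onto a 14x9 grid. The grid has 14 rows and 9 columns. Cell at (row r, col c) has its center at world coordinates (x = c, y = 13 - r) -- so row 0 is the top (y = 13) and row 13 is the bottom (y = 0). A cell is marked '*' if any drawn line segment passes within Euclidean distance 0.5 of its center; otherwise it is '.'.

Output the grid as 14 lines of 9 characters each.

Answer: .........
.........
.........
.........
.........
.........
.........
*******..
*........
*........
*........
*........
*........
*........

Derivation:
Segment 0: (6,6) -> (2,6)
Segment 1: (2,6) -> (0,6)
Segment 2: (0,6) -> (-0,0)
Segment 3: (-0,0) -> (-0,1)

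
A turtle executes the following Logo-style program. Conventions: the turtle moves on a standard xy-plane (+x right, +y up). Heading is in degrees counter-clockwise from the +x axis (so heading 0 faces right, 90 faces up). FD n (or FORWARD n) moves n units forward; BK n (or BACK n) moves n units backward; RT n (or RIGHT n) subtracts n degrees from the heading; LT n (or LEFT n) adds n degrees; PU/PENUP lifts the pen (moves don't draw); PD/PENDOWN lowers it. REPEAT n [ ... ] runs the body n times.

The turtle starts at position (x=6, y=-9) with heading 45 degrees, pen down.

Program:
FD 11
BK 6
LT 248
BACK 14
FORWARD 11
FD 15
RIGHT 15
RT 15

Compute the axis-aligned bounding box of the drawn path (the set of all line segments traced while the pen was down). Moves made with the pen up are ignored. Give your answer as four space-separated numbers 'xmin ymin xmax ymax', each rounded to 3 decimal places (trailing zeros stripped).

Executing turtle program step by step:
Start: pos=(6,-9), heading=45, pen down
FD 11: (6,-9) -> (13.778,-1.222) [heading=45, draw]
BK 6: (13.778,-1.222) -> (9.536,-5.464) [heading=45, draw]
LT 248: heading 45 -> 293
BK 14: (9.536,-5.464) -> (4.065,7.423) [heading=293, draw]
FD 11: (4.065,7.423) -> (8.363,-2.703) [heading=293, draw]
FD 15: (8.363,-2.703) -> (14.224,-16.511) [heading=293, draw]
RT 15: heading 293 -> 278
RT 15: heading 278 -> 263
Final: pos=(14.224,-16.511), heading=263, 5 segment(s) drawn

Segment endpoints: x in {4.065, 6, 8.363, 9.536, 13.778, 14.224}, y in {-16.511, -9, -5.464, -2.703, -1.222, 7.423}
xmin=4.065, ymin=-16.511, xmax=14.224, ymax=7.423

Answer: 4.065 -16.511 14.224 7.423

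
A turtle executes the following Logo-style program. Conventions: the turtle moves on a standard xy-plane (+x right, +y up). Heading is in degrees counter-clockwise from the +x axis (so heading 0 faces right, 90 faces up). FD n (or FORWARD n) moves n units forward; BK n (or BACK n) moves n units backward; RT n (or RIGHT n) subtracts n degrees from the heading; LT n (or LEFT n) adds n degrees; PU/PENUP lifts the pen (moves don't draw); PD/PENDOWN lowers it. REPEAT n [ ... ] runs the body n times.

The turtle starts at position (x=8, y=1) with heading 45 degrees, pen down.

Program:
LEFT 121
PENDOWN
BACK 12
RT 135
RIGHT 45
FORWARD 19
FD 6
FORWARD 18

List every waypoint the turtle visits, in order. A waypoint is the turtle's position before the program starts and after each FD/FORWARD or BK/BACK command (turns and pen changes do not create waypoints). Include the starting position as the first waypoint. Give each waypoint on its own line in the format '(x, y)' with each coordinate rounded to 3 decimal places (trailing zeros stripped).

Answer: (8, 1)
(19.644, -1.903)
(38.079, -6.5)
(43.901, -7.951)
(61.366, -12.306)

Derivation:
Executing turtle program step by step:
Start: pos=(8,1), heading=45, pen down
LT 121: heading 45 -> 166
PD: pen down
BK 12: (8,1) -> (19.644,-1.903) [heading=166, draw]
RT 135: heading 166 -> 31
RT 45: heading 31 -> 346
FD 19: (19.644,-1.903) -> (38.079,-6.5) [heading=346, draw]
FD 6: (38.079,-6.5) -> (43.901,-7.951) [heading=346, draw]
FD 18: (43.901,-7.951) -> (61.366,-12.306) [heading=346, draw]
Final: pos=(61.366,-12.306), heading=346, 4 segment(s) drawn
Waypoints (5 total):
(8, 1)
(19.644, -1.903)
(38.079, -6.5)
(43.901, -7.951)
(61.366, -12.306)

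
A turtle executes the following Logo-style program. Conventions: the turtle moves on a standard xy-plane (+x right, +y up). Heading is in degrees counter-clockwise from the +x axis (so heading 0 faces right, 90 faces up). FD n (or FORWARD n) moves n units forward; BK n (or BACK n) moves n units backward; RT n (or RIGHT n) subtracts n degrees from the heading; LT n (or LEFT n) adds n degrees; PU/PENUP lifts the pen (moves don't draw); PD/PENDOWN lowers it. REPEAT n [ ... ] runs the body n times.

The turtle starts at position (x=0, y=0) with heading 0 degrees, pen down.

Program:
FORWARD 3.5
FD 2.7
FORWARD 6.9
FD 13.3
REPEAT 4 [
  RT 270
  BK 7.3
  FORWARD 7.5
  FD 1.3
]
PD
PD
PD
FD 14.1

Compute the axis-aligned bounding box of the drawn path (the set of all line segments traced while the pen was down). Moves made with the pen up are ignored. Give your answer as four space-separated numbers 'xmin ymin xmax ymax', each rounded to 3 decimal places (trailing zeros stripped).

Executing turtle program step by step:
Start: pos=(0,0), heading=0, pen down
FD 3.5: (0,0) -> (3.5,0) [heading=0, draw]
FD 2.7: (3.5,0) -> (6.2,0) [heading=0, draw]
FD 6.9: (6.2,0) -> (13.1,0) [heading=0, draw]
FD 13.3: (13.1,0) -> (26.4,0) [heading=0, draw]
REPEAT 4 [
  -- iteration 1/4 --
  RT 270: heading 0 -> 90
  BK 7.3: (26.4,0) -> (26.4,-7.3) [heading=90, draw]
  FD 7.5: (26.4,-7.3) -> (26.4,0.2) [heading=90, draw]
  FD 1.3: (26.4,0.2) -> (26.4,1.5) [heading=90, draw]
  -- iteration 2/4 --
  RT 270: heading 90 -> 180
  BK 7.3: (26.4,1.5) -> (33.7,1.5) [heading=180, draw]
  FD 7.5: (33.7,1.5) -> (26.2,1.5) [heading=180, draw]
  FD 1.3: (26.2,1.5) -> (24.9,1.5) [heading=180, draw]
  -- iteration 3/4 --
  RT 270: heading 180 -> 270
  BK 7.3: (24.9,1.5) -> (24.9,8.8) [heading=270, draw]
  FD 7.5: (24.9,8.8) -> (24.9,1.3) [heading=270, draw]
  FD 1.3: (24.9,1.3) -> (24.9,0) [heading=270, draw]
  -- iteration 4/4 --
  RT 270: heading 270 -> 0
  BK 7.3: (24.9,0) -> (17.6,0) [heading=0, draw]
  FD 7.5: (17.6,0) -> (25.1,0) [heading=0, draw]
  FD 1.3: (25.1,0) -> (26.4,0) [heading=0, draw]
]
PD: pen down
PD: pen down
PD: pen down
FD 14.1: (26.4,0) -> (40.5,0) [heading=0, draw]
Final: pos=(40.5,0), heading=0, 17 segment(s) drawn

Segment endpoints: x in {0, 3.5, 6.2, 13.1, 17.6, 24.9, 24.9, 25.1, 26.2, 26.4, 33.7, 40.5}, y in {-7.3, 0, 0, 0, 0, 0, 0, 0.2, 1.3, 1.5, 1.5, 1.5, 8.8}
xmin=0, ymin=-7.3, xmax=40.5, ymax=8.8

Answer: 0 -7.3 40.5 8.8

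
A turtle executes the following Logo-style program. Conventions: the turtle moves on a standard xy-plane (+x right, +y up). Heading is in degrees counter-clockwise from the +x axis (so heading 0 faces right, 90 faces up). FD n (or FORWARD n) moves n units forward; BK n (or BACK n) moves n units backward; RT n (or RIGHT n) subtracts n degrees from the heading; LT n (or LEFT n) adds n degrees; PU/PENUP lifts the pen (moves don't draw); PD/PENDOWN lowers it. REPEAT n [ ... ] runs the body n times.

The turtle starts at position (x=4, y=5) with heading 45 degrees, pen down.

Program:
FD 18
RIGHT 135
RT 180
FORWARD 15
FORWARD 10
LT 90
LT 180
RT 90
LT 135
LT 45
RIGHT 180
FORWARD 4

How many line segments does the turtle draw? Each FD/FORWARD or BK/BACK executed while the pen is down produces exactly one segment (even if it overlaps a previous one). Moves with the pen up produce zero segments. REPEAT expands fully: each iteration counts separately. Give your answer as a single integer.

Answer: 4

Derivation:
Executing turtle program step by step:
Start: pos=(4,5), heading=45, pen down
FD 18: (4,5) -> (16.728,17.728) [heading=45, draw]
RT 135: heading 45 -> 270
RT 180: heading 270 -> 90
FD 15: (16.728,17.728) -> (16.728,32.728) [heading=90, draw]
FD 10: (16.728,32.728) -> (16.728,42.728) [heading=90, draw]
LT 90: heading 90 -> 180
LT 180: heading 180 -> 0
RT 90: heading 0 -> 270
LT 135: heading 270 -> 45
LT 45: heading 45 -> 90
RT 180: heading 90 -> 270
FD 4: (16.728,42.728) -> (16.728,38.728) [heading=270, draw]
Final: pos=(16.728,38.728), heading=270, 4 segment(s) drawn
Segments drawn: 4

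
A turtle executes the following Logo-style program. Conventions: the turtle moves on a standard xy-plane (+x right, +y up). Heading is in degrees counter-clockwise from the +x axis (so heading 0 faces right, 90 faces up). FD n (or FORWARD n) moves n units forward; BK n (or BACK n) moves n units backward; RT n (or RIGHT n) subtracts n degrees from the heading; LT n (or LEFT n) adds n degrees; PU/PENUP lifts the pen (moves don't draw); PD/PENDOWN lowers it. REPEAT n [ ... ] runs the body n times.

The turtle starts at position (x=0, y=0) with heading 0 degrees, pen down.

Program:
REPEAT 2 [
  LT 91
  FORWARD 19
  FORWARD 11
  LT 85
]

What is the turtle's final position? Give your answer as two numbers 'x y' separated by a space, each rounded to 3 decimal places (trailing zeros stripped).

Answer: -2.094 0.037

Derivation:
Executing turtle program step by step:
Start: pos=(0,0), heading=0, pen down
REPEAT 2 [
  -- iteration 1/2 --
  LT 91: heading 0 -> 91
  FD 19: (0,0) -> (-0.332,18.997) [heading=91, draw]
  FD 11: (-0.332,18.997) -> (-0.524,29.995) [heading=91, draw]
  LT 85: heading 91 -> 176
  -- iteration 2/2 --
  LT 91: heading 176 -> 267
  FD 19: (-0.524,29.995) -> (-1.518,11.021) [heading=267, draw]
  FD 11: (-1.518,11.021) -> (-2.094,0.037) [heading=267, draw]
  LT 85: heading 267 -> 352
]
Final: pos=(-2.094,0.037), heading=352, 4 segment(s) drawn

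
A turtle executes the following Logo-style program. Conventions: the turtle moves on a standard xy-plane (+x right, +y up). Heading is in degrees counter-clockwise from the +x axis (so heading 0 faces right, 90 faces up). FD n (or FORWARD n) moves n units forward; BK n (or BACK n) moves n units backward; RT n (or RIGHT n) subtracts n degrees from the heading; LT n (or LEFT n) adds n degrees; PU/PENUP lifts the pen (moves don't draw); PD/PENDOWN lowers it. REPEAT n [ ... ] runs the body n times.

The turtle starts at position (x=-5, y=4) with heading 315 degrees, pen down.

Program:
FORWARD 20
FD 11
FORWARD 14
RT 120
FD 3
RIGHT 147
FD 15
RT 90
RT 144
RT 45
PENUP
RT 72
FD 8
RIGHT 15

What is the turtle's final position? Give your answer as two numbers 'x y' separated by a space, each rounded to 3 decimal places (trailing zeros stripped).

Executing turtle program step by step:
Start: pos=(-5,4), heading=315, pen down
FD 20: (-5,4) -> (9.142,-10.142) [heading=315, draw]
FD 11: (9.142,-10.142) -> (16.92,-17.92) [heading=315, draw]
FD 14: (16.92,-17.92) -> (26.82,-27.82) [heading=315, draw]
RT 120: heading 315 -> 195
FD 3: (26.82,-27.82) -> (23.922,-28.596) [heading=195, draw]
RT 147: heading 195 -> 48
FD 15: (23.922,-28.596) -> (33.959,-17.449) [heading=48, draw]
RT 90: heading 48 -> 318
RT 144: heading 318 -> 174
RT 45: heading 174 -> 129
PU: pen up
RT 72: heading 129 -> 57
FD 8: (33.959,-17.449) -> (38.316,-10.74) [heading=57, move]
RT 15: heading 57 -> 42
Final: pos=(38.316,-10.74), heading=42, 5 segment(s) drawn

Answer: 38.316 -10.74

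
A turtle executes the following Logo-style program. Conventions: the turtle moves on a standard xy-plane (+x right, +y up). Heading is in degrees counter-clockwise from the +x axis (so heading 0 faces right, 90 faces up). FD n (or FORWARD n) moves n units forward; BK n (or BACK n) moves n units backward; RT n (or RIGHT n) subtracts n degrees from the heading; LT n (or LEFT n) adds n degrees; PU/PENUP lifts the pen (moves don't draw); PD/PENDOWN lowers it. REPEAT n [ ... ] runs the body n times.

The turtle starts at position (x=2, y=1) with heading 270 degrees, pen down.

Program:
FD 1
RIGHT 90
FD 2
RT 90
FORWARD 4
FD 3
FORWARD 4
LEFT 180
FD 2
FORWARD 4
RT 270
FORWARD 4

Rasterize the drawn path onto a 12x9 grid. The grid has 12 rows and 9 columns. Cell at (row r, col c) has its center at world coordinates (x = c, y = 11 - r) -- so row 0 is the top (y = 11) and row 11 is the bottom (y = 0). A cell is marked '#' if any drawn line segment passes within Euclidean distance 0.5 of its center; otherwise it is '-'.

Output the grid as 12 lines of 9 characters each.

Segment 0: (2,1) -> (2,0)
Segment 1: (2,0) -> (-0,0)
Segment 2: (-0,0) -> (0,4)
Segment 3: (0,4) -> (0,7)
Segment 4: (0,7) -> (0,11)
Segment 5: (0,11) -> (0,9)
Segment 6: (0,9) -> (-0,5)
Segment 7: (-0,5) -> (4,5)

Answer: #--------
#--------
#--------
#--------
#--------
#--------
#####----
#--------
#--------
#--------
#-#------
###------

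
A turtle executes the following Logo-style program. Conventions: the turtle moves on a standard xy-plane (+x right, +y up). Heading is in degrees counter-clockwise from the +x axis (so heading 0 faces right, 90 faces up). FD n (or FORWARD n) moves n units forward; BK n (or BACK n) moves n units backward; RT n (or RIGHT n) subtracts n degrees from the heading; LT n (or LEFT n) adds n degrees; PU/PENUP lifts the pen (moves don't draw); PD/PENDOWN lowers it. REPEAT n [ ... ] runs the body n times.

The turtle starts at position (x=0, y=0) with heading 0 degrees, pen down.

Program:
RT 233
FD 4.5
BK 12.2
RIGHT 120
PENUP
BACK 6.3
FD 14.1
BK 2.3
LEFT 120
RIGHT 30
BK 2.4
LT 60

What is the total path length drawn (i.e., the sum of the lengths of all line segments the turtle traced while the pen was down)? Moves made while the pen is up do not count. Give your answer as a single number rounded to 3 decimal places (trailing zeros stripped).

Answer: 16.7

Derivation:
Executing turtle program step by step:
Start: pos=(0,0), heading=0, pen down
RT 233: heading 0 -> 127
FD 4.5: (0,0) -> (-2.708,3.594) [heading=127, draw]
BK 12.2: (-2.708,3.594) -> (4.634,-6.149) [heading=127, draw]
RT 120: heading 127 -> 7
PU: pen up
BK 6.3: (4.634,-6.149) -> (-1.619,-6.917) [heading=7, move]
FD 14.1: (-1.619,-6.917) -> (12.376,-5.199) [heading=7, move]
BK 2.3: (12.376,-5.199) -> (10.093,-5.479) [heading=7, move]
LT 120: heading 7 -> 127
RT 30: heading 127 -> 97
BK 2.4: (10.093,-5.479) -> (10.385,-7.861) [heading=97, move]
LT 60: heading 97 -> 157
Final: pos=(10.385,-7.861), heading=157, 2 segment(s) drawn

Segment lengths:
  seg 1: (0,0) -> (-2.708,3.594), length = 4.5
  seg 2: (-2.708,3.594) -> (4.634,-6.149), length = 12.2
Total = 16.7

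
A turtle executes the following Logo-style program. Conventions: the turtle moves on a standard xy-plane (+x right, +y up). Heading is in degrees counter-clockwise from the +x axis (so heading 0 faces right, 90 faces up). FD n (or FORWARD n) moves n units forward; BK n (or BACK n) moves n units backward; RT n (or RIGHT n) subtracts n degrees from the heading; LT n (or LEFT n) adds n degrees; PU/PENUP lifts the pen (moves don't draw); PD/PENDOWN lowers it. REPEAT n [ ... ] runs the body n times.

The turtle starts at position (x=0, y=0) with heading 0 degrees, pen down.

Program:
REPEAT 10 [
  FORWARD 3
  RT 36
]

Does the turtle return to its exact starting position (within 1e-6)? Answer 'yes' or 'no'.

Answer: yes

Derivation:
Executing turtle program step by step:
Start: pos=(0,0), heading=0, pen down
REPEAT 10 [
  -- iteration 1/10 --
  FD 3: (0,0) -> (3,0) [heading=0, draw]
  RT 36: heading 0 -> 324
  -- iteration 2/10 --
  FD 3: (3,0) -> (5.427,-1.763) [heading=324, draw]
  RT 36: heading 324 -> 288
  -- iteration 3/10 --
  FD 3: (5.427,-1.763) -> (6.354,-4.617) [heading=288, draw]
  RT 36: heading 288 -> 252
  -- iteration 4/10 --
  FD 3: (6.354,-4.617) -> (5.427,-7.47) [heading=252, draw]
  RT 36: heading 252 -> 216
  -- iteration 5/10 --
  FD 3: (5.427,-7.47) -> (3,-9.233) [heading=216, draw]
  RT 36: heading 216 -> 180
  -- iteration 6/10 --
  FD 3: (3,-9.233) -> (0,-9.233) [heading=180, draw]
  RT 36: heading 180 -> 144
  -- iteration 7/10 --
  FD 3: (0,-9.233) -> (-2.427,-7.47) [heading=144, draw]
  RT 36: heading 144 -> 108
  -- iteration 8/10 --
  FD 3: (-2.427,-7.47) -> (-3.354,-4.617) [heading=108, draw]
  RT 36: heading 108 -> 72
  -- iteration 9/10 --
  FD 3: (-3.354,-4.617) -> (-2.427,-1.763) [heading=72, draw]
  RT 36: heading 72 -> 36
  -- iteration 10/10 --
  FD 3: (-2.427,-1.763) -> (0,0) [heading=36, draw]
  RT 36: heading 36 -> 0
]
Final: pos=(0,0), heading=0, 10 segment(s) drawn

Start position: (0, 0)
Final position: (0, 0)
Distance = 0; < 1e-6 -> CLOSED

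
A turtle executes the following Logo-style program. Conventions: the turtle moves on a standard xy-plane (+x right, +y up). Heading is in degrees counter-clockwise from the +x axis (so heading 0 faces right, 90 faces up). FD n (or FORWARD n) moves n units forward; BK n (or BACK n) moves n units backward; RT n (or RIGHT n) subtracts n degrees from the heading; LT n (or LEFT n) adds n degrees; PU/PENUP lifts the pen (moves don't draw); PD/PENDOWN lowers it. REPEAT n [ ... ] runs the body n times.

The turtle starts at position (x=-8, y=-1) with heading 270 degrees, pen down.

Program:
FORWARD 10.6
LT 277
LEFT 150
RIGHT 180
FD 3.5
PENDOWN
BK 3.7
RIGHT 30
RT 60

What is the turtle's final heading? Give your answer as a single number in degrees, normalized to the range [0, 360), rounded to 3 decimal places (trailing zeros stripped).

Executing turtle program step by step:
Start: pos=(-8,-1), heading=270, pen down
FD 10.6: (-8,-1) -> (-8,-11.6) [heading=270, draw]
LT 277: heading 270 -> 187
LT 150: heading 187 -> 337
RT 180: heading 337 -> 157
FD 3.5: (-8,-11.6) -> (-11.222,-10.232) [heading=157, draw]
PD: pen down
BK 3.7: (-11.222,-10.232) -> (-7.816,-11.678) [heading=157, draw]
RT 30: heading 157 -> 127
RT 60: heading 127 -> 67
Final: pos=(-7.816,-11.678), heading=67, 3 segment(s) drawn

Answer: 67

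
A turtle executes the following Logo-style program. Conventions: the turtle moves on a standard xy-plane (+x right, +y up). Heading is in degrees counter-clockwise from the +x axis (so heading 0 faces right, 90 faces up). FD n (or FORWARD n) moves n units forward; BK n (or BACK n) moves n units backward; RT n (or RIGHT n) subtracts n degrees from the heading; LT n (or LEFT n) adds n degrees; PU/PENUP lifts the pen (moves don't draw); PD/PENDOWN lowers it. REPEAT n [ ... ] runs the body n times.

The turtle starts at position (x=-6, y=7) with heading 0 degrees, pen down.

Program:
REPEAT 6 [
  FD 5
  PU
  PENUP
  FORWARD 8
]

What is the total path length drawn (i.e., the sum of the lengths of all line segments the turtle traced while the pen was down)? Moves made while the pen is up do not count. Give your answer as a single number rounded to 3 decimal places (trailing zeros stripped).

Executing turtle program step by step:
Start: pos=(-6,7), heading=0, pen down
REPEAT 6 [
  -- iteration 1/6 --
  FD 5: (-6,7) -> (-1,7) [heading=0, draw]
  PU: pen up
  PU: pen up
  FD 8: (-1,7) -> (7,7) [heading=0, move]
  -- iteration 2/6 --
  FD 5: (7,7) -> (12,7) [heading=0, move]
  PU: pen up
  PU: pen up
  FD 8: (12,7) -> (20,7) [heading=0, move]
  -- iteration 3/6 --
  FD 5: (20,7) -> (25,7) [heading=0, move]
  PU: pen up
  PU: pen up
  FD 8: (25,7) -> (33,7) [heading=0, move]
  -- iteration 4/6 --
  FD 5: (33,7) -> (38,7) [heading=0, move]
  PU: pen up
  PU: pen up
  FD 8: (38,7) -> (46,7) [heading=0, move]
  -- iteration 5/6 --
  FD 5: (46,7) -> (51,7) [heading=0, move]
  PU: pen up
  PU: pen up
  FD 8: (51,7) -> (59,7) [heading=0, move]
  -- iteration 6/6 --
  FD 5: (59,7) -> (64,7) [heading=0, move]
  PU: pen up
  PU: pen up
  FD 8: (64,7) -> (72,7) [heading=0, move]
]
Final: pos=(72,7), heading=0, 1 segment(s) drawn

Segment lengths:
  seg 1: (-6,7) -> (-1,7), length = 5
Total = 5

Answer: 5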